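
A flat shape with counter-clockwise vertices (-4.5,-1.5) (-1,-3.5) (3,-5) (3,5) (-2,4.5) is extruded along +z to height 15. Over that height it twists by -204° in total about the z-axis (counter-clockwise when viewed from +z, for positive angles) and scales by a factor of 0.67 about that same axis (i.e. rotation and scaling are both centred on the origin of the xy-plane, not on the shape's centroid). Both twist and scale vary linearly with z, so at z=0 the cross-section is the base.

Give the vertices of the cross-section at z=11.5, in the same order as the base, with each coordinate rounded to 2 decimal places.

Cross-section at z=11.5: (2.63,2.37) (-0.36,2.69) (-3.55,2.53) (-0.56,-4.32) (2.71,-2.48)

t = z/height = 11.5/15 = 0.766667
s = 1 + (scale-1)·z/height = 1 + (0.67-1)·11.5/15 = 0.747000
θ = twist·z/height = -204°·11.5/15 = -156.4000° = -2.729695 rad
cos θ = -0.916363, sin θ = -0.400349 (intermediates below are computed at full precision and shown rounded to 5 d.p.)
v1: (-4.5,-1.5) → rotate → (3.52311,3.17611) → ×s → (2.63176,2.37256) → (2.63,2.37)
v2: (-1,-3.5) → rotate → (-0.48486,3.60762) → ×s → (-0.36219,2.69489) → (-0.36,2.69)
v3: (3,-5) → rotate → (-4.75083,3.38077) → ×s → (-3.54887,2.52543) → (-3.55,2.53)
v4: (3,5) → rotate → (-0.74734,-5.78286) → ×s → (-0.55827,-4.31980) → (-0.56,-4.32)
v5: (-2,4.5) → rotate → (3.63430,-3.32293) → ×s → (2.71482,-2.48223) → (2.71,-2.48)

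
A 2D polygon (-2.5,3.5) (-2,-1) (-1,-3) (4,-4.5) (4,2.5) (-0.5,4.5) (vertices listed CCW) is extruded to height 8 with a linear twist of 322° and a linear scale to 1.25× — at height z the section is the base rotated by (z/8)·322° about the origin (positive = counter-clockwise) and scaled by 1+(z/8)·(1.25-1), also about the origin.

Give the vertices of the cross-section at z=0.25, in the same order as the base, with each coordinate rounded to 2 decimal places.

Cross-section at z=0.25: (-3.10,3.03) (-1.81,-1.34) (-0.46,-3.15) (4.76,-3.76) (3.53,3.19) (-1.29,4.38)

t = z/height = 0.25/8 = 0.03125
s = 1 + (scale-1)·z/height = 1 + (1.25-1)·0.25/8 = 1.007813
θ = twist·z/height = 322°·0.25/8 = 10.0625° = 0.175624 rad
cos θ = 0.984618, sin θ = 0.174722 (intermediates below are computed at full precision and shown rounded to 5 d.p.)
v1: (-2.5,3.5) → rotate → (-3.07307,3.00936) → ×s → (-3.09708,3.03287) → (-3.10,3.03)
v2: (-2,-1) → rotate → (-1.79451,-1.33406) → ×s → (-1.80853,-1.34448) → (-1.81,-1.34)
v3: (-1,-3) → rotate → (-0.46045,-3.12858) → ×s → (-0.46405,-3.15302) → (-0.46,-3.15)
v4: (4,-4.5) → rotate → (4.72472,-3.73189) → ×s → (4.76163,-3.76105) → (4.76,-3.76)
v5: (4,2.5) → rotate → (3.50167,3.16043) → ×s → (3.52902,3.18512) → (3.53,3.19)
v6: (-0.5,4.5) → rotate → (-1.27856,4.34342) → ×s → (-1.28855,4.37735) → (-1.29,4.38)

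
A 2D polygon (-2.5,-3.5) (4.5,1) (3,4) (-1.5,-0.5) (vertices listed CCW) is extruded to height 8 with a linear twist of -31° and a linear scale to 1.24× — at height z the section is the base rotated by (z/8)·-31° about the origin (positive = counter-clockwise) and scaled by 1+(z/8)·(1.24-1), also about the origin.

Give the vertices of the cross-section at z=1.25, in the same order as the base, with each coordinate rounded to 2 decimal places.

t = z/height = 1.25/8 = 0.15625
s = 1 + (scale-1)·z/height = 1 + (1.24-1)·1.25/8 = 1.037500
θ = twist·z/height = -31°·1.25/8 = -4.8438° = -0.084539 rad
cos θ = 0.996429, sin θ = -0.084439 (intermediates below are computed at full precision and shown rounded to 5 d.p.)
v1: (-2.5,-3.5) → rotate → (-2.78661,-3.27640) → ×s → (-2.89110,-3.39927) → (-2.89,-3.40)
v2: (4.5,1) → rotate → (4.56837,0.61645) → ×s → (4.73968,0.63957) → (4.74,0.64)
v3: (3,4) → rotate → (3.32704,3.73240) → ×s → (3.45180,3.87236) → (3.45,3.87)
v4: (-1.5,-0.5) → rotate → (-1.53686,-0.37156) → ×s → (-1.59449,-0.38549) → (-1.59,-0.39)

Cross-section at z=1.25: (-2.89,-3.40) (4.74,0.64) (3.45,3.87) (-1.59,-0.39)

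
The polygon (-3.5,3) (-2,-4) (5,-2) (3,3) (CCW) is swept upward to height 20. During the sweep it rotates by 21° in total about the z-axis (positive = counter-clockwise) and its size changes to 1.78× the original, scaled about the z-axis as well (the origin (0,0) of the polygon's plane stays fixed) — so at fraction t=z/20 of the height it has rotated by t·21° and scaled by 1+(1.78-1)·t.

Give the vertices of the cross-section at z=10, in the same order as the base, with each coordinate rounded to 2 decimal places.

Cross-section at z=10: (-5.54,3.21) (-1.72,-5.97) (7.34,-1.47) (3.34,4.86)

t = z/height = 10/20 = 0.5
s = 1 + (scale-1)·z/height = 1 + (1.78-1)·10/20 = 1.390000
θ = twist·z/height = 21°·10/20 = 10.5000° = 0.183260 rad
cos θ = 0.983255, sin θ = 0.182236 (intermediates below are computed at full precision and shown rounded to 5 d.p.)
v1: (-3.5,3) → rotate → (-3.98810,2.31194) → ×s → (-5.54346,3.21360) → (-5.54,3.21)
v2: (-2,-4) → rotate → (-1.23757,-4.29749) → ×s → (-1.72022,-5.97351) → (-1.72,-5.97)
v3: (5,-2) → rotate → (5.28075,-1.05533) → ×s → (7.34024,-1.46691) → (7.34,-1.47)
v4: (3,3) → rotate → (2.40306,3.49647) → ×s → (3.34025,4.86010) → (3.34,4.86)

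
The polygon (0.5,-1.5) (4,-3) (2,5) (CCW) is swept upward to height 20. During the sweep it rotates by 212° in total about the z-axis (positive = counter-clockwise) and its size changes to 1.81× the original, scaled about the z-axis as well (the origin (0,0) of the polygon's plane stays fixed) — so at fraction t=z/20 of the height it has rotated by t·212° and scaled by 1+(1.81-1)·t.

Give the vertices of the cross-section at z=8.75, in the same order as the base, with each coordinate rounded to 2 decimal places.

t = z/height = 8.75/20 = 0.4375
s = 1 + (scale-1)·z/height = 1 + (1.81-1)·8.75/20 = 1.354375
θ = twist·z/height = 212°·8.75/20 = 92.7500° = 1.618793 rad
cos θ = -0.047978, sin θ = 0.998848 (intermediates below are computed at full precision and shown rounded to 5 d.p.)
v1: (0.5,-1.5) → rotate → (1.47428,0.57139) → ×s → (1.99673,0.77388) → (2.00,0.77)
v2: (4,-3) → rotate → (2.80463,4.13933) → ×s → (3.79852,5.60620) → (3.80,5.61)
v3: (2,5) → rotate → (-5.09020,1.75781) → ×s → (-6.89404,2.38073) → (-6.89,2.38)

Cross-section at z=8.75: (2.00,0.77) (3.80,5.61) (-6.89,2.38)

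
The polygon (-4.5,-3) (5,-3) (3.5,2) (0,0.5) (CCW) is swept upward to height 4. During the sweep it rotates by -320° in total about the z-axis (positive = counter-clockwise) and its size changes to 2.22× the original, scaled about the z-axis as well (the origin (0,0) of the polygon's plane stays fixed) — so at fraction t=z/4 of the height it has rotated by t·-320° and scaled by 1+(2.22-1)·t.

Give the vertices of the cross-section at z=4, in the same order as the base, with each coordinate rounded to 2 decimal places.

t = z/height = 4/4 = 1
s = 1 + (scale-1)·z/height = 1 + (2.22-1)·4/4 = 2.220000
θ = twist·z/height = -320°·4/4 = -320.0000° = -5.585054 rad
cos θ = 0.766044, sin θ = 0.642788 (intermediates below are computed at full precision and shown rounded to 5 d.p.)
v1: (-4.5,-3) → rotate → (-1.51884,-5.19068) → ×s → (-3.37182,-11.52330) → (-3.37,-11.52)
v2: (5,-3) → rotate → (5.75859,0.91580) → ×s → (12.78406,2.03309) → (12.78,2.03)
v3: (3.5,2) → rotate → (1.39558,3.78185) → ×s → (3.09819,8.39570) → (3.10,8.40)
v4: (0,0.5) → rotate → (-0.32139,0.38302) → ×s → (-0.71349,0.85031) → (-0.71,0.85)

Cross-section at z=4: (-3.37,-11.52) (12.78,2.03) (3.10,8.40) (-0.71,0.85)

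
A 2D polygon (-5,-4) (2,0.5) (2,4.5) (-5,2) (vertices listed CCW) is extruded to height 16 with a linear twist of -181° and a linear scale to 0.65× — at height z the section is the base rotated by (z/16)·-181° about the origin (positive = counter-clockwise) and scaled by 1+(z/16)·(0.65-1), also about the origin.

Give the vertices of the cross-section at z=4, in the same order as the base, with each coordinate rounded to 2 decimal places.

t = z/height = 4/16 = 0.25
s = 1 + (scale-1)·z/height = 1 + (0.65-1)·4/16 = 0.912500
θ = twist·z/height = -181°·4/16 = -45.2500° = -0.789761 rad
cos θ = 0.704015, sin θ = -0.710185 (intermediates below are computed at full precision and shown rounded to 5 d.p.)
v1: (-5,-4) → rotate → (-6.36082,0.73487) → ×s → (-5.80424,0.67057) → (-5.80,0.67)
v2: (2,0.5) → rotate → (1.76312,-1.06836) → ×s → (1.60885,-0.97488) → (1.61,-0.97)
v3: (2,4.5) → rotate → (4.60386,1.74770) → ×s → (4.20103,1.59477) → (4.20,1.59)
v4: (-5,2) → rotate → (-2.09970,4.95896) → ×s → (-1.91598,4.52505) → (-1.92,4.53)

Cross-section at z=4: (-5.80,0.67) (1.61,-0.97) (4.20,1.59) (-1.92,4.53)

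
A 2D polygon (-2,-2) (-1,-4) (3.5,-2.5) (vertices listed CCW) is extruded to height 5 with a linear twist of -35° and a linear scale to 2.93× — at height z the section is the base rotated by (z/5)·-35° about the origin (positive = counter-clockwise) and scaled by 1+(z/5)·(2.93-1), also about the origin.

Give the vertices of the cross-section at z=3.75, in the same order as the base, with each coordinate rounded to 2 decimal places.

Cross-section at z=3.75: (-6.56,-2.23) (-6.53,-7.70) (4.98,-9.28)

t = z/height = 3.75/5 = 0.75
s = 1 + (scale-1)·z/height = 1 + (2.93-1)·3.75/5 = 2.447500
θ = twist·z/height = -35°·3.75/5 = -26.2500° = -0.458149 rad
cos θ = 0.896873, sin θ = -0.442289 (intermediates below are computed at full precision and shown rounded to 5 d.p.)
v1: (-2,-2) → rotate → (-2.67832,-0.90917) → ×s → (-6.55520,-2.22519) → (-6.56,-2.23)
v2: (-1,-4) → rotate → (-2.66603,-3.14520) → ×s → (-6.52510,-7.69788) → (-6.53,-7.70)
v3: (3.5,-2.5) → rotate → (2.03333,-3.79019) → ×s → (4.97658,-9.27650) → (4.98,-9.28)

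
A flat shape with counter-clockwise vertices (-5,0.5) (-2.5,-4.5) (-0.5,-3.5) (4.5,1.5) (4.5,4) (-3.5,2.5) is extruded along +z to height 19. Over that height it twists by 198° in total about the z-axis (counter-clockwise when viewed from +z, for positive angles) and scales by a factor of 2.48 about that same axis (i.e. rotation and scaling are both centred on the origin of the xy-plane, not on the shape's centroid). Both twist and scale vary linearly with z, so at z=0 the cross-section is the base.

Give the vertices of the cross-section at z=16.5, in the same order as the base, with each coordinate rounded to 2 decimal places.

Cross-section at z=16.5: (11.15,-2.73) (7.10,9.38) (2.25,7.76) (-10.66,-1.95) (-11.46,-7.61) (7.12,-6.78)

t = z/height = 16.5/19 = 0.868421
s = 1 + (scale-1)·z/height = 1 + (2.48-1)·16.5/19 = 2.285263
θ = twist·z/height = 198°·16.5/19 = 171.9474° = 3.001048 rad
cos θ = -0.990140, sin θ = 0.140083 (intermediates below are computed at full precision and shown rounded to 5 d.p.)
v1: (-5,0.5) → rotate → (4.88066,-1.19548) → ×s → (11.15359,-2.73199) → (11.15,-2.73)
v2: (-2.5,-4.5) → rotate → (3.10572,4.10542) → ×s → (7.09739,9.38197) → (7.10,9.38)
v3: (-0.5,-3.5) → rotate → (0.98536,3.39545) → ×s → (2.25181,7.75949) → (2.25,7.76)
v4: (4.5,1.5) → rotate → (-4.66575,-0.85484) → ×s → (-10.66247,-1.95353) → (-10.66,-1.95)
v5: (4.5,4) → rotate → (-5.01596,-3.33019) → ×s → (-11.46279,-7.61035) → (-11.46,-7.61)
v6: (-3.5,2.5) → rotate → (3.11528,-2.96564) → ×s → (7.11924,-6.77727) → (7.12,-6.78)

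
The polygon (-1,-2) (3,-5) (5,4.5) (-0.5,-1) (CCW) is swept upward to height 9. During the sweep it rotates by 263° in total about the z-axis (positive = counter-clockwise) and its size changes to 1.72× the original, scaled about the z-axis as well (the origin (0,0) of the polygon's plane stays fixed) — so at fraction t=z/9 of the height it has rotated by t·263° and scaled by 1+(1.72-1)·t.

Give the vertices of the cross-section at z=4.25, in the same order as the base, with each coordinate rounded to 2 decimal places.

t = z/height = 4.25/9 = 0.472222
s = 1 + (scale-1)·z/height = 1 + (1.72-1)·4.25/9 = 1.340000
θ = twist·z/height = 263°·4.25/9 = 124.1944° = 2.167602 rad
cos θ = -0.562003, sin θ = 0.827135 (intermediates below are computed at full precision and shown rounded to 5 d.p.)
v1: (-1,-2) → rotate → (2.21627,0.29687) → ×s → (2.96981,0.39781) → (2.97,0.40)
v2: (3,-5) → rotate → (2.44967,5.29142) → ×s → (3.28255,7.09050) → (3.28,7.09)
v3: (5,4.5) → rotate → (-6.53212,1.60666) → ×s → (-8.75305,2.15293) → (-8.75,2.15)
v4: (-0.5,-1) → rotate → (1.10814,0.14844) → ×s → (1.48490,0.19890) → (1.48,0.20)

Cross-section at z=4.25: (2.97,0.40) (3.28,7.09) (-8.75,2.15) (1.48,0.20)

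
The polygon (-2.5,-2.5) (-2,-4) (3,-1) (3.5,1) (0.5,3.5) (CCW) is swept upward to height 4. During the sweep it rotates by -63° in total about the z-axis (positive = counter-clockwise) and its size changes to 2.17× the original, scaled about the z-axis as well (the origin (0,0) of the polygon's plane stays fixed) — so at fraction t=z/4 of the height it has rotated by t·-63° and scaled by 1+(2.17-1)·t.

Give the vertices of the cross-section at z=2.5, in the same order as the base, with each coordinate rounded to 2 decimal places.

t = z/height = 2.5/4 = 0.625
s = 1 + (scale-1)·z/height = 1 + (2.17-1)·2.5/4 = 1.731250
θ = twist·z/height = -63°·2.5/4 = -39.3750° = -0.687223 rad
cos θ = 0.773010, sin θ = -0.634393 (intermediates below are computed at full precision and shown rounded to 5 d.p.)
v1: (-2.5,-2.5) → rotate → (-3.51851,-0.34654) → ×s → (-6.09142,-0.59995) → (-6.09,-0.60)
v2: (-2,-4) → rotate → (-4.08359,-1.82326) → ×s → (-7.06972,-3.15651) → (-7.07,-3.16)
v3: (3,-1) → rotate → (1.68464,-2.67619) → ×s → (2.91653,-4.63315) → (2.92,-4.63)
v4: (3.5,1) → rotate → (3.33993,-1.44737) → ×s → (5.78225,-2.50575) → (5.78,-2.51)
v5: (0.5,3.5) → rotate → (2.60688,2.38834) → ×s → (4.51316,4.13481) → (4.51,4.13)

Cross-section at z=2.5: (-6.09,-0.60) (-7.07,-3.16) (2.92,-4.63) (5.78,-2.51) (4.51,4.13)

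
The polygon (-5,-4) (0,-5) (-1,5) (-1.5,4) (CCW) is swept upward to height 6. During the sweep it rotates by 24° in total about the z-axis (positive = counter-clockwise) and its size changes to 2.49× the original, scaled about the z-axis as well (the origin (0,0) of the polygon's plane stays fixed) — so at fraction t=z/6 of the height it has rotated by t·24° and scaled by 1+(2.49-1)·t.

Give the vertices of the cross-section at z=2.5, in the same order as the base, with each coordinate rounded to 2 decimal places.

Cross-section at z=2.5: (-6.86,-7.79) (1.41,-7.98) (-3.00,7.70) (-3.52,5.96)

t = z/height = 2.5/6 = 0.416667
s = 1 + (scale-1)·z/height = 1 + (2.49-1)·2.5/6 = 1.620833
θ = twist·z/height = 24°·2.5/6 = 10.0000° = 0.174533 rad
cos θ = 0.984808, sin θ = 0.173648 (intermediates below are computed at full precision and shown rounded to 5 d.p.)
v1: (-5,-4) → rotate → (-4.22945,-4.80747) → ×s → (-6.85523,-7.79211) → (-6.86,-7.79)
v2: (0,-5) → rotate → (0.86824,-4.92404) → ×s → (1.40727,-7.98105) → (1.41,-7.98)
v3: (-1,5) → rotate → (-1.85305,4.75039) → ×s → (-3.00348,7.69959) → (-3.00,7.70)
v4: (-1.5,4) → rotate → (-2.17180,3.67876) → ×s → (-3.52013,5.96265) → (-3.52,5.96)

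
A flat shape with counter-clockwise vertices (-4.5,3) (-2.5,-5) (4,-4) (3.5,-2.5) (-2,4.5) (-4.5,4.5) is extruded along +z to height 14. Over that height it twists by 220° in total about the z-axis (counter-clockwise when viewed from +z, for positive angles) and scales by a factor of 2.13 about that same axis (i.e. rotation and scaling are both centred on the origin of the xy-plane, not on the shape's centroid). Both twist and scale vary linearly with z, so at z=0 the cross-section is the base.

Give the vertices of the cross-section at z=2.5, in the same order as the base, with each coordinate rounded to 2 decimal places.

t = z/height = 2.5/14 = 0.178571
s = 1 + (scale-1)·z/height = 1 + (2.13-1)·2.5/14 = 1.201786
θ = twist·z/height = 220°·2.5/14 = 39.2857° = 0.685665 rad
cos θ = 0.773998, sin θ = 0.633188 (intermediates below are computed at full precision and shown rounded to 5 d.p.)
v1: (-4.5,3) → rotate → (-5.38256,-0.52735) → ×s → (-6.46868,-0.63376) → (-6.47,-0.63)
v2: (-2.5,-5) → rotate → (1.23094,-5.45296) → ×s → (1.47933,-6.55329) → (1.48,-6.55)
v3: (4,-4) → rotate → (5.62874,-0.56324) → ×s → (6.76454,-0.67689) → (6.76,-0.68)
v4: (3.5,-2.5) → rotate → (4.29196,0.28116) → ×s → (5.15802,0.33790) → (5.16,0.34)
v5: (-2,4.5) → rotate → (-4.39734,2.21662) → ×s → (-5.28466,2.66390) → (-5.28,2.66)
v6: (-4.5,4.5) → rotate → (-6.33234,0.63365) → ×s → (-7.61011,0.76151) → (-7.61,0.76)

Cross-section at z=2.5: (-6.47,-0.63) (1.48,-6.55) (6.76,-0.68) (5.16,0.34) (-5.28,2.66) (-7.61,0.76)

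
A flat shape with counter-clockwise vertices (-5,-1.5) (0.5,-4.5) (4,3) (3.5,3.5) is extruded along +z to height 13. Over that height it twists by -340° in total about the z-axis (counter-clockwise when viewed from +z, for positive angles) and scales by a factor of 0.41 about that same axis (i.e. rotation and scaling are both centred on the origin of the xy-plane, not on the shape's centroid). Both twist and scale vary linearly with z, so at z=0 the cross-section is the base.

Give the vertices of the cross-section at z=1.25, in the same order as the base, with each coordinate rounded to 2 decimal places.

t = z/height = 1.25/13 = 0.0961538
s = 1 + (scale-1)·z/height = 1 + (0.41-1)·1.25/13 = 0.943269
θ = twist·z/height = -340°·1.25/13 = -32.6923° = -0.570588 rad
cos θ = 0.841583, sin θ = -0.540127 (intermediates below are computed at full precision and shown rounded to 5 d.p.)
v1: (-5,-1.5) → rotate → (-5.01811,1.43826) → ×s → (-4.73343,1.35667) → (-4.73,1.36)
v2: (0.5,-4.5) → rotate → (-2.00978,-4.05719) → ×s → (-1.89576,-3.82702) → (-1.90,-3.83)
v3: (4,3) → rotate → (4.98672,0.36424) → ×s → (4.70382,0.34358) → (4.70,0.34)
v4: (3.5,3.5) → rotate → (4.83599,1.05510) → ×s → (4.56164,0.99524) → (4.56,1.00)

Cross-section at z=1.25: (-4.73,1.36) (-1.90,-3.83) (4.70,0.34) (4.56,1.00)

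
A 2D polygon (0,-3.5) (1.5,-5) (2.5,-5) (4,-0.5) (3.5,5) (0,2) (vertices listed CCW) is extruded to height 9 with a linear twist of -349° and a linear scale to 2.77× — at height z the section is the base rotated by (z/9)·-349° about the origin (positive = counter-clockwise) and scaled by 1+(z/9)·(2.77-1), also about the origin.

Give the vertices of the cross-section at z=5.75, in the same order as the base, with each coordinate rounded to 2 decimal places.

Cross-section at z=5.75: (5.08,5.46) (4.92,9.97) (3.36,11.43) (-5.51,6.59) (-12.72,-2.71) (-2.90,-3.12)

t = z/height = 5.75/9 = 0.638889
s = 1 + (scale-1)·z/height = 1 + (2.77-1)·5.75/9 = 2.130833
θ = twist·z/height = -349°·5.75/9 = -222.9722° = -3.891599 rad
cos θ = -0.731684, sin θ = 0.681644 (intermediates below are computed at full precision and shown rounded to 5 d.p.)
v1: (0,-3.5) → rotate → (2.38575,2.56089) → ×s → (5.08364,5.45684) → (5.08,5.46)
v2: (1.5,-5) → rotate → (2.31069,4.68089) → ×s → (4.92370,9.97419) → (4.92,9.97)
v3: (2.5,-5) → rotate → (1.57901,5.36253) → ×s → (3.36460,11.42666) → (3.36,11.43)
v4: (4,-0.5) → rotate → (-2.58592,3.09242) → ×s → (-5.51015,6.58943) → (-5.51,6.59)
v5: (3.5,5) → rotate → (-5.96911,-1.27267) → ×s → (-12.71919,-2.71184) → (-12.72,-2.71)
v6: (0,2) → rotate → (-1.36329,-1.46337) → ×s → (-2.90494,-3.11819) → (-2.90,-3.12)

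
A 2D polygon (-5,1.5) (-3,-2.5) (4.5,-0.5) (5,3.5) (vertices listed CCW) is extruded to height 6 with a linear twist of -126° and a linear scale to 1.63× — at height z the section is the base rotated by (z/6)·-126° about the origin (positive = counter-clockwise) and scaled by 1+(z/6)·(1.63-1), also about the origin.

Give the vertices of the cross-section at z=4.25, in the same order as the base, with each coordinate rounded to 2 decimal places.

Cross-section at z=4.25: (2.07,7.26) (-3.67,4.29) (-0.64,-6.52) (5.16,-7.16)

t = z/height = 4.25/6 = 0.708333
s = 1 + (scale-1)·z/height = 1 + (1.63-1)·4.25/6 = 1.446250
θ = twist·z/height = -126°·4.25/6 = -89.2500° = -1.557706 rad
cos θ = 0.013090, sin θ = -0.999914 (intermediates below are computed at full precision and shown rounded to 5 d.p.)
v1: (-5,1.5) → rotate → (1.43442,5.01921) → ×s → (2.07454,7.25903) → (2.07,7.26)
v2: (-3,-2.5) → rotate → (-2.53905,2.96702) → ×s → (-3.67211,4.29105) → (-3.67,4.29)
v3: (4.5,-0.5) → rotate → (-0.44105,-4.50616) → ×s → (-0.63787,-6.51703) → (-0.64,-6.52)
v4: (5,3.5) → rotate → (3.56515,-4.95376) → ×s → (5.15610,-7.16437) → (5.16,-7.16)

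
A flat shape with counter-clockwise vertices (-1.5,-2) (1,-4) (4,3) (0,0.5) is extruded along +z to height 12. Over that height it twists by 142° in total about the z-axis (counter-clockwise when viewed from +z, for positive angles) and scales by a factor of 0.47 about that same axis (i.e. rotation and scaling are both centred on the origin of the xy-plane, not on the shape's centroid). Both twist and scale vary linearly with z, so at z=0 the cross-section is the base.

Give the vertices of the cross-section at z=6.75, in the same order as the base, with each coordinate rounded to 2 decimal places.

t = z/height = 6.75/12 = 0.5625
s = 1 + (scale-1)·z/height = 1 + (0.47-1)·6.75/12 = 0.701875
θ = twist·z/height = 142°·6.75/12 = 79.8750° = 1.394082 rad
cos θ = 0.175796, sin θ = 0.984427 (intermediates below are computed at full precision and shown rounded to 5 d.p.)
v1: (-1.5,-2) → rotate → (1.70516,-1.82823) → ×s → (1.19681,-1.28319) → (1.20,-1.28)
v2: (1,-4) → rotate → (4.11350,0.28124) → ×s → (2.88716,0.19740) → (2.89,0.20)
v3: (4,3) → rotate → (-2.25009,4.46510) → ×s → (-1.57929,3.13394) → (-1.58,3.13)
v4: (0,0.5) → rotate → (-0.49221,0.08790) → ×s → (-0.34547,0.06169) → (-0.35,0.06)

Cross-section at z=6.75: (1.20,-1.28) (2.89,0.20) (-1.58,3.13) (-0.35,0.06)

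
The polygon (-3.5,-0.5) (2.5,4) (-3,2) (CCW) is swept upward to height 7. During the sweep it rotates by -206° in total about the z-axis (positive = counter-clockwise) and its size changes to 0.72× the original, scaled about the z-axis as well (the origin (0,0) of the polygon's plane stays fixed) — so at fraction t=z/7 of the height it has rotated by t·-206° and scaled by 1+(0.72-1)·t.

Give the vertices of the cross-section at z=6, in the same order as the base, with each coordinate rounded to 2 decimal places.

Cross-section at z=6: (2.63,0.54) (-1.71,-3.15) (2.37,-1.38)

t = z/height = 6/7 = 0.857143
s = 1 + (scale-1)·z/height = 1 + (0.72-1)·6/7 = 0.760000
θ = twist·z/height = -206°·6/7 = -176.5714° = -3.081753 rad
cos θ = -0.998210, sin θ = -0.059804 (intermediates below are computed at full precision and shown rounded to 5 d.p.)
v1: (-3.5,-0.5) → rotate → (3.46383,0.70842) → ×s → (2.63251,0.53840) → (2.63,0.54)
v2: (2.5,4) → rotate → (-2.25631,-4.14235) → ×s → (-1.71479,-3.14819) → (-1.71,-3.15)
v3: (-3,2) → rotate → (3.11424,-1.81701) → ×s → (2.36682,-1.38093) → (2.37,-1.38)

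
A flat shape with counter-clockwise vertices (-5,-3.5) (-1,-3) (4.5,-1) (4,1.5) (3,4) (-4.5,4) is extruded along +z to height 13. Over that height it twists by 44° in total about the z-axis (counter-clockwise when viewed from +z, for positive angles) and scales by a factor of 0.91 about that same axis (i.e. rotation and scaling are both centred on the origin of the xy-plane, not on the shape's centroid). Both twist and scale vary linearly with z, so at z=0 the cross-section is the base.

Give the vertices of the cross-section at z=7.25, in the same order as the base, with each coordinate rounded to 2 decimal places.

t = z/height = 7.25/13 = 0.557692
s = 1 + (scale-1)·z/height = 1 + (0.91-1)·7.25/13 = 0.949808
θ = twist·z/height = 44°·7.25/13 = 24.5385° = 0.428277 rad
cos θ = 0.909683, sin θ = 0.415304 (intermediates below are computed at full precision and shown rounded to 5 d.p.)
v1: (-5,-3.5) → rotate → (-3.09485,-5.26041) → ×s → (-2.93951,-4.99638) → (-2.94,-5.00)
v2: (-1,-3) → rotate → (0.33623,-3.14435) → ×s → (0.31935,-2.98653) → (0.32,-2.99)
v3: (4.5,-1) → rotate → (4.50888,0.95919) → ×s → (4.28257,0.91104) → (4.28,0.91)
v4: (4,1.5) → rotate → (3.01577,3.02574) → ×s → (2.86441,2.87387) → (2.86,2.87)
v5: (3,4) → rotate → (1.06783,4.88464) → ×s → (1.01424,4.63947) → (1.01,4.64)
v6: (-4.5,4) → rotate → (-5.75479,1.76986) → ×s → (-5.46594,1.68103) → (-5.47,1.68)

Cross-section at z=7.25: (-2.94,-5.00) (0.32,-2.99) (4.28,0.91) (2.86,2.87) (1.01,4.64) (-5.47,1.68)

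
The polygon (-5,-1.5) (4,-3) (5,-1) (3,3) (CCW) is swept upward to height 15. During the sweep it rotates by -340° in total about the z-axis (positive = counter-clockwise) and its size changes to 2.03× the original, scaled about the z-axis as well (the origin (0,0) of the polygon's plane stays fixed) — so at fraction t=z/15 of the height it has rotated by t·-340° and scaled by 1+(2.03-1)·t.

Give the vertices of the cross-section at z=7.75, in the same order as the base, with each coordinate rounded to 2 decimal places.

Cross-section at z=7.75: (7.47,2.87) (-6.46,4.12) (-7.75,0.95) (-4.24,-4.93)

t = z/height = 7.75/15 = 0.516667
s = 1 + (scale-1)·z/height = 1 + (2.03-1)·7.75/15 = 1.532167
θ = twist·z/height = -340°·7.75/15 = -175.6667° = -3.065962 rad
cos θ = -0.997141, sin θ = -0.075559 (intermediates below are computed at full precision and shown rounded to 5 d.p.)
v1: (-5,-1.5) → rotate → (4.87237,1.87351) → ×s → (7.46528,2.87052) → (7.47,2.87)
v2: (4,-3) → rotate → (-4.21524,2.68919) → ×s → (-6.45845,4.12029) → (-6.46,4.12)
v3: (5,-1) → rotate → (-5.06127,0.61935) → ×s → (-7.75470,0.94894) → (-7.75,0.95)
v4: (3,3) → rotate → (-2.76475,-3.21810) → ×s → (-4.23605,-4.93067) → (-4.24,-4.93)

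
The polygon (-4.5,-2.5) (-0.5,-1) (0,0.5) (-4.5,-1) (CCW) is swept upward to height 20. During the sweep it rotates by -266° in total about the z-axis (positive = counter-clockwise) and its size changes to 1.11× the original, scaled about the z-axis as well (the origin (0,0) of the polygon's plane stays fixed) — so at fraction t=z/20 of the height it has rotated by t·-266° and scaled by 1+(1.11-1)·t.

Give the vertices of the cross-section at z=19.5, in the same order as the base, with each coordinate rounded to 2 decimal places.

Cross-section at z=19.5: (3.64,-4.39) (1.19,-0.34) (-0.54,-0.10) (2.01,-4.69)

t = z/height = 19.5/20 = 0.975
s = 1 + (scale-1)·z/height = 1 + (1.11-1)·19.5/20 = 1.107250
θ = twist·z/height = -266°·19.5/20 = -259.3500° = -4.526511 rad
cos θ = -0.184809, sin θ = 0.982774 (intermediates below are computed at full precision and shown rounded to 5 d.p.)
v1: (-4.5,-2.5) → rotate → (3.28858,-3.96046) → ×s → (3.64128,-4.38522) → (3.64,-4.39)
v2: (-0.5,-1) → rotate → (1.07518,-0.30658) → ×s → (1.19049,-0.33946) → (1.19,-0.34)
v3: (0,0.5) → rotate → (-0.49139,-0.09240) → ×s → (-0.54409,-0.10231) → (-0.54,-0.10)
v4: (-4.5,-1) → rotate → (1.81442,-4.23768) → ×s → (2.00901,-4.69217) → (2.01,-4.69)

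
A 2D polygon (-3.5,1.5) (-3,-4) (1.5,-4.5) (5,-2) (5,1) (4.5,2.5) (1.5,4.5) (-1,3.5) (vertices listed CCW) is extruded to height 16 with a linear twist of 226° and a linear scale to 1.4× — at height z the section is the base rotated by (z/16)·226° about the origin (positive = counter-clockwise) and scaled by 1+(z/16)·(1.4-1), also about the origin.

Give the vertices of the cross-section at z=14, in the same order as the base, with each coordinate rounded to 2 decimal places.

Cross-section at z=14: (5.12,-0.49) (2.21,6.38) (-3.78,5.17) (-7.25,0.51) (-6.02,-3.34) (-4.76,-5.07) (-0.08,-6.40) (2.73,-4.09)

t = z/height = 14/16 = 0.875
s = 1 + (scale-1)·z/height = 1 + (1.4-1)·14/16 = 1.350000
θ = twist·z/height = 226°·14/16 = 197.7500° = 3.451389 rad
cos θ = -0.952396, sin θ = -0.304864 (intermediates below are computed at full precision and shown rounded to 5 d.p.)
v1: (-3.5,1.5) → rotate → (3.79068,-0.36157) → ×s → (5.11742,-0.48812) → (5.12,-0.49)
v2: (-3,-4) → rotate → (1.63773,4.72418) → ×s → (2.21094,6.37764) → (2.21,6.38)
v3: (1.5,-4.5) → rotate → (-2.80048,3.82848) → ×s → (-3.78065,5.16845) → (-3.78,5.17)
v4: (5,-2) → rotate → (-5.37171,0.38047) → ×s → (-7.25181,0.51363) → (-7.25,0.51)
v5: (5,1) → rotate → (-4.45711,-2.47672) → ×s → (-6.01710,-3.34357) → (-6.02,-3.34)
v6: (4.5,2.5) → rotate → (-3.52362,-3.75288) → ×s → (-4.75689,-5.06639) → (-4.76,-5.07)
v7: (1.5,4.5) → rotate → (-0.05670,-4.74308) → ×s → (-0.07655,-6.40315) → (-0.08,-6.40)
v8: (-1,3.5) → rotate → (2.01942,-3.02852) → ×s → (2.72622,-4.08850) → (2.73,-4.09)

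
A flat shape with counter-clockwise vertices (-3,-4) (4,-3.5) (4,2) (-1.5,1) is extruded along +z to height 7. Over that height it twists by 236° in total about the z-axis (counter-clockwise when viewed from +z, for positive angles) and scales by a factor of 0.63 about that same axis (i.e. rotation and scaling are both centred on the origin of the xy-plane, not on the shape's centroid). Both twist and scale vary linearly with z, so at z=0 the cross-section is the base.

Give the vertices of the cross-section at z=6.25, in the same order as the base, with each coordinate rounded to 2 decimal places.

Cross-section at z=6.25: (0.36,3.33) (-3.50,0.65) (-1.62,-2.52) (1.21,-0.06)

t = z/height = 6.25/7 = 0.892857
s = 1 + (scale-1)·z/height = 1 + (0.63-1)·6.25/7 = 0.669643
θ = twist·z/height = 236°·6.25/7 = 210.7143° = 3.677658 rad
cos θ = -0.859725, sin θ = -0.510757 (intermediates below are computed at full precision and shown rounded to 5 d.p.)
v1: (-3,-4) → rotate → (0.53615,4.97117) → ×s → (0.35903,3.32891) → (0.36,3.33)
v2: (4,-3.5) → rotate → (-5.22655,0.96601) → ×s → (-3.49992,0.64688) → (-3.50,0.65)
v3: (4,2) → rotate → (-2.41739,-3.76248) → ×s → (-1.61878,-2.51952) → (-1.62,-2.52)
v4: (-1.5,1) → rotate → (1.80034,-0.09359) → ×s → (1.20559,-0.06267) → (1.21,-0.06)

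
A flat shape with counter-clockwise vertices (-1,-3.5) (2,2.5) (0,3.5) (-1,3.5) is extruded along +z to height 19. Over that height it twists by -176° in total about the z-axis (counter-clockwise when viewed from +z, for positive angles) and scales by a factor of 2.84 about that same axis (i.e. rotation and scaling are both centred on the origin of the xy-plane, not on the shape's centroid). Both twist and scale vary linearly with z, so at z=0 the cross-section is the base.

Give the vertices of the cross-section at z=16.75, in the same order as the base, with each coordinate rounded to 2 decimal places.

Cross-section at z=16.75: (-1.48,9.43) (-2.00,-8.15) (3.86,-8.33) (6.24,-7.23)

t = z/height = 16.75/19 = 0.881579
s = 1 + (scale-1)·z/height = 1 + (2.84-1)·16.75/19 = 2.622105
θ = twist·z/height = -176°·16.75/19 = -155.1579° = -2.708016 rad
cos θ = -0.907469, sin θ = -0.420119 (intermediates below are computed at full precision and shown rounded to 5 d.p.)
v1: (-1,-3.5) → rotate → (-0.56295,3.59626) → ×s → (-1.47611,9.42977) → (-1.48,9.43)
v2: (2,2.5) → rotate → (-0.76464,-3.10891) → ×s → (-2.00497,-8.15189) → (-2.00,-8.15)
v3: (0,3.5) → rotate → (1.47042,-3.17614) → ×s → (3.85559,-8.32818) → (3.86,-8.33)
v4: (-1,3.5) → rotate → (2.37789,-2.75602) → ×s → (6.23507,-7.22658) → (6.24,-7.23)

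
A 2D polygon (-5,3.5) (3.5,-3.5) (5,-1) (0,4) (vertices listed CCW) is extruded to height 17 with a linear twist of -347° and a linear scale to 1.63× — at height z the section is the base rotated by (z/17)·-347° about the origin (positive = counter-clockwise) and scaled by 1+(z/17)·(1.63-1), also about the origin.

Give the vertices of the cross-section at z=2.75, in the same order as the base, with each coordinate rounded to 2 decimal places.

Cross-section at z=2.75: (0.13,6.72) (-1.05,-5.35) (2.16,-5.19) (3.66,2.46)

t = z/height = 2.75/17 = 0.161765
s = 1 + (scale-1)·z/height = 1 + (1.63-1)·2.75/17 = 1.101912
θ = twist·z/height = -347°·2.75/17 = -56.1324° = -0.979694 rad
cos θ = 0.557276, sin θ = -0.830327 (intermediates below are computed at full precision and shown rounded to 5 d.p.)
v1: (-5,3.5) → rotate → (0.11976,6.10210) → ×s → (0.13197,6.72398) → (0.13,6.72)
v2: (3.5,-3.5) → rotate → (-0.95568,-4.85661) → ×s → (-1.05307,-5.35156) → (-1.05,-5.35)
v3: (5,-1) → rotate → (1.95605,-4.70891) → ×s → (2.15540,-5.18881) → (2.16,-5.19)
v4: (0,4) → rotate → (3.32131,2.22911) → ×s → (3.65979,2.45628) → (3.66,2.46)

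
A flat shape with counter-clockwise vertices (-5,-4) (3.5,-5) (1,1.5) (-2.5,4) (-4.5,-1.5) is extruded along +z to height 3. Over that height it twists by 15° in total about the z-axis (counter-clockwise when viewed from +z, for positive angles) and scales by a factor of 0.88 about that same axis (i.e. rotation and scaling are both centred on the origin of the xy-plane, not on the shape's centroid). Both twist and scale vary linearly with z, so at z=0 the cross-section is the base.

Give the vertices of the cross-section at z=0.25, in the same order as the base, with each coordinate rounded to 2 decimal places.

Cross-section at z=0.25: (-4.86,-4.07) (3.57,-4.87) (0.96,1.51) (-2.56,3.91) (-4.42,-1.58)

t = z/height = 0.25/3 = 0.0833333
s = 1 + (scale-1)·z/height = 1 + (0.88-1)·0.25/3 = 0.990000
θ = twist·z/height = 15°·0.25/3 = 1.2500° = 0.021817 rad
cos θ = 0.999762, sin θ = 0.021815 (intermediates below are computed at full precision and shown rounded to 5 d.p.)
v1: (-5,-4) → rotate → (-4.91155,-4.10812) → ×s → (-4.86244,-4.06704) → (-4.86,-4.07)
v2: (3.5,-5) → rotate → (3.60824,-4.92246) → ×s → (3.57216,-4.87323) → (3.57,-4.87)
v3: (1,1.5) → rotate → (0.96704,1.52146) → ×s → (0.95737,1.50624) → (0.96,1.51)
v4: (-2.5,4) → rotate → (-2.58666,3.94451) → ×s → (-2.56080,3.90507) → (-2.56,3.91)
v5: (-4.5,-1.5) → rotate → (-4.46621,-1.59781) → ×s → (-4.42154,-1.58183) → (-4.42,-1.58)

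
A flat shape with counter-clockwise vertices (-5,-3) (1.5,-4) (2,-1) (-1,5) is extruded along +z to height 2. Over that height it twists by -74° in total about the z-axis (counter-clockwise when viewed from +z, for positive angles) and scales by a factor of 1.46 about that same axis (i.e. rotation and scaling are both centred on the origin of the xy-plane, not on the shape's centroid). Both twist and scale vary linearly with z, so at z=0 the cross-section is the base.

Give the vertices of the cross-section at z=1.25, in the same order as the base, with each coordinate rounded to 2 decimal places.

t = z/height = 1.25/2 = 0.625
s = 1 + (scale-1)·z/height = 1 + (1.46-1)·1.25/2 = 1.287500
θ = twist·z/height = -74°·1.25/2 = -46.2500° = -0.807215 rad
cos θ = 0.691513, sin θ = -0.722364 (intermediates below are computed at full precision and shown rounded to 5 d.p.)
v1: (-5,-3) → rotate → (-5.62466,1.53728) → ×s → (-7.24175,1.97925) → (-7.24,1.98)
v2: (1.5,-4) → rotate → (-1.85219,-3.84960) → ×s → (-2.38469,-4.95636) → (-2.38,-4.96)
v3: (2,-1) → rotate → (0.66066,-2.13624) → ×s → (0.85060,-2.75041) → (0.85,-2.75)
v4: (-1,5) → rotate → (2.92031,4.17993) → ×s → (3.75989,5.38166) → (3.76,5.38)

Cross-section at z=1.25: (-7.24,1.98) (-2.38,-4.96) (0.85,-2.75) (3.76,5.38)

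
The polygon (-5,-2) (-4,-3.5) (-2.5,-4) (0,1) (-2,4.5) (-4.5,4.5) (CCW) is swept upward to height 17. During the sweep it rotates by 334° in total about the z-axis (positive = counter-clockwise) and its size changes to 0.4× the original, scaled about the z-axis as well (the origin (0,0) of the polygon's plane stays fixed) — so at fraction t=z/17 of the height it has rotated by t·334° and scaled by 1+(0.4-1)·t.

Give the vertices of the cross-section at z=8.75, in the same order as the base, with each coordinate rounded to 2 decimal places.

Cross-section at z=8.75: (3.62,0.88) (3.08,2.01) (2.10,2.49) (-0.10,-0.68) (0.93,-3.27) (2.64,-3.52)

t = z/height = 8.75/17 = 0.514706
s = 1 + (scale-1)·z/height = 1 + (0.4-1)·8.75/17 = 0.691176
θ = twist·z/height = 334°·8.75/17 = 171.9118° = 3.000426 rad
cos θ = -0.990053, sin θ = 0.140698 (intermediates below are computed at full precision and shown rounded to 5 d.p.)
v1: (-5,-2) → rotate → (5.23166,1.27662) → ×s → (3.61600,0.88237) → (3.62,0.88)
v2: (-4,-3.5) → rotate → (4.45265,2.90239) → ×s → (3.07757,2.00607) → (3.08,2.01)
v3: (-2.5,-4) → rotate → (3.03792,3.60847) → ×s → (2.09974,2.49409) → (2.10,2.49)
v4: (0,1) → rotate → (-0.14070,-0.99005) → ×s → (-0.09725,-0.68430) → (-0.10,-0.68)
v5: (-2,4.5) → rotate → (1.34696,-4.73663) → ×s → (0.93099,-3.27385) → (0.93,-3.27)
v6: (-4.5,4.5) → rotate → (3.82210,-5.08838) → ×s → (2.64174,-3.51697) → (2.64,-3.52)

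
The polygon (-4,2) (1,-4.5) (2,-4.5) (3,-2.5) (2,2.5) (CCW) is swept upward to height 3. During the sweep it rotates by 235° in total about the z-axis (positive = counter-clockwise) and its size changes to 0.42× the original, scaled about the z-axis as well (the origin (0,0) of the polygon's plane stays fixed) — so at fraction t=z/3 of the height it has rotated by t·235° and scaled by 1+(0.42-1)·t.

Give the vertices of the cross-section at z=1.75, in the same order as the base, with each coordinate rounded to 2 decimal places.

Cross-section at z=1.75: (1.04,-2.77) (1.54,2.63) (1.06,3.08) (-0.33,2.56) (-2.10,-0.31)

t = z/height = 1.75/3 = 0.583333
s = 1 + (scale-1)·z/height = 1 + (0.42-1)·1.75/3 = 0.661667
θ = twist·z/height = 235°·1.75/3 = 137.0833° = 2.392556 rad
cos θ = -0.732345, sin θ = 0.680934 (intermediates below are computed at full precision and shown rounded to 5 d.p.)
v1: (-4,2) → rotate → (1.56751,-4.18843) → ×s → (1.03717,-2.77134) → (1.04,-2.77)
v2: (1,-4.5) → rotate → (2.33186,3.97649) → ×s → (1.54291,2.63111) → (1.54,2.63)
v3: (2,-4.5) → rotate → (1.59951,4.65742) → ×s → (1.05834,3.08166) → (1.06,3.08)
v4: (3,-2.5) → rotate → (-0.49470,3.87366) → ×s → (-0.32733,2.56307) → (-0.33,2.56)
v5: (2,2.5) → rotate → (-3.16702,-0.46899) → ×s → (-2.09551,-0.31032) → (-2.10,-0.31)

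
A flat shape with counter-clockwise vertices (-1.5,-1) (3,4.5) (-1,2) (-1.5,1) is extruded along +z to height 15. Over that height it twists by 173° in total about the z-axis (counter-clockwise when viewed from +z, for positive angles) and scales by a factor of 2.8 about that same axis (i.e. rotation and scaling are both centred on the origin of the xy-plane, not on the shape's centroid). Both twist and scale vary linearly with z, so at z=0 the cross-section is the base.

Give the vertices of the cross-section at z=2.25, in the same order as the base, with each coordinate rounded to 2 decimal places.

Cross-section at z=2.25: (-1.16,-1.98) (0.93,6.81) (-2.25,1.73) (-2.27,0.31)

t = z/height = 2.25/15 = 0.15
s = 1 + (scale-1)·z/height = 1 + (2.8-1)·2.25/15 = 1.270000
θ = twist·z/height = 173°·2.25/15 = 25.9500° = 0.452913 rad
cos θ = 0.899176, sin θ = 0.437587 (intermediates below are computed at full precision and shown rounded to 5 d.p.)
v1: (-1.5,-1) → rotate → (-0.91118,-1.55556) → ×s → (-1.15720,-1.97556) → (-1.16,-1.98)
v2: (3,4.5) → rotate → (0.72839,5.35905) → ×s → (0.92505,6.80600) → (0.93,6.81)
v3: (-1,2) → rotate → (-1.77435,1.36077) → ×s → (-2.25342,1.72817) → (-2.25,1.73)
v4: (-1.5,1) → rotate → (-1.78635,0.24280) → ×s → (-2.26867,0.30835) → (-2.27,0.31)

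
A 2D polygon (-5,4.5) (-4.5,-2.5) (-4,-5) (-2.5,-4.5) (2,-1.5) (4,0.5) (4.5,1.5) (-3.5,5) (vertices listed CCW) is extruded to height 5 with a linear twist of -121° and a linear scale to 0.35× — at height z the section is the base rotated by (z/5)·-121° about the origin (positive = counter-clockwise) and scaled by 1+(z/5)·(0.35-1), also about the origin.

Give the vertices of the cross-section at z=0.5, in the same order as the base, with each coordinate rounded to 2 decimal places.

Cross-section at z=0.5: (-3.69,5.09) (-4.60,-1.40) (-4.64,-3.79) (-3.17,-3.62) (1.53,-1.76) (3.75,-0.33) (4.41,0.49) (-2.22,5.26)

t = z/height = 0.5/5 = 0.1
s = 1 + (scale-1)·z/height = 1 + (0.35-1)·0.5/5 = 0.935000
θ = twist·z/height = -121°·0.5/5 = -12.1000° = -0.211185 rad
cos θ = 0.977783, sin θ = -0.209619 (intermediates below are computed at full precision and shown rounded to 5 d.p.)
v1: (-5,4.5) → rotate → (-3.94563,5.44812) → ×s → (-3.68917,5.09399) → (-3.69,5.09)
v2: (-4.5,-2.5) → rotate → (-4.92407,-1.50117) → ×s → (-4.60401,-1.40360) → (-4.60,-1.40)
v3: (-4,-5) → rotate → (-4.95923,-4.05044) → ×s → (-4.63688,-3.78716) → (-4.64,-3.79)
v4: (-2.5,-4.5) → rotate → (-3.38774,-3.87598) → ×s → (-3.16754,-3.62404) → (-3.17,-3.62)
v5: (2,-1.5) → rotate → (1.64114,-1.88591) → ×s → (1.53446,-1.76333) → (1.53,-1.76)
v6: (4,0.5) → rotate → (4.01594,-0.34958) → ×s → (3.75491,-0.32686) → (3.75,-0.33)
v7: (4.5,1.5) → rotate → (4.71445,0.52339) → ×s → (4.40801,0.48937) → (4.41,0.49)
v8: (-3.5,5) → rotate → (-2.37415,5.62258) → ×s → (-2.21983,5.25711) → (-2.22,5.26)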